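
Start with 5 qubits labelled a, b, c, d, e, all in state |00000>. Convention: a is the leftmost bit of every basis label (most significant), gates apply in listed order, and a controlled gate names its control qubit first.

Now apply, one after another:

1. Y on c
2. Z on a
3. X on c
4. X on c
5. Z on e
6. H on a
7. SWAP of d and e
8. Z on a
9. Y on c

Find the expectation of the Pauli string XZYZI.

The expectation value of XZYZI is 0.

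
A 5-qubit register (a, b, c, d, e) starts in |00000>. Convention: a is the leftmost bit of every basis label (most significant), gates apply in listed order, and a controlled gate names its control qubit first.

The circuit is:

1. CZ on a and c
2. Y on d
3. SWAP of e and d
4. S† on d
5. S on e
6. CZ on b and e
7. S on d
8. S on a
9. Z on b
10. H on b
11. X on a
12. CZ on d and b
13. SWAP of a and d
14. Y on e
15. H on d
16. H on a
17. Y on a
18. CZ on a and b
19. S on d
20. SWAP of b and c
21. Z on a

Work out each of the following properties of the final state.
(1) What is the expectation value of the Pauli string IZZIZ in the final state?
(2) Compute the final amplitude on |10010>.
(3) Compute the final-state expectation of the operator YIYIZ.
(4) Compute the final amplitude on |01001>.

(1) The expectation value of IZZIZ is 0.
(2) The amplitude on |10010> is -sqrt(2)*I/4.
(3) The observable YIYIZ averages to 1.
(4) The amplitude on |01001> is 0.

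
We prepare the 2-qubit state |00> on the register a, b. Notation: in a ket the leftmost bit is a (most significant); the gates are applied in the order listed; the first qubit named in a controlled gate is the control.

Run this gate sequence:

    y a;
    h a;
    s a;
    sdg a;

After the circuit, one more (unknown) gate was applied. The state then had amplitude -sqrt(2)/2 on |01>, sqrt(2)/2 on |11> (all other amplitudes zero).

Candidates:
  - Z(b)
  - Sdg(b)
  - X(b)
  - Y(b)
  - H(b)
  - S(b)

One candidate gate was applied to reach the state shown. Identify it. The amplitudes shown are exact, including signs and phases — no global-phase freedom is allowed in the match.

It was Y(b) that produced the state shown. Key observation: the block from step 3 through step 4 cancels to the identity and can be dropped.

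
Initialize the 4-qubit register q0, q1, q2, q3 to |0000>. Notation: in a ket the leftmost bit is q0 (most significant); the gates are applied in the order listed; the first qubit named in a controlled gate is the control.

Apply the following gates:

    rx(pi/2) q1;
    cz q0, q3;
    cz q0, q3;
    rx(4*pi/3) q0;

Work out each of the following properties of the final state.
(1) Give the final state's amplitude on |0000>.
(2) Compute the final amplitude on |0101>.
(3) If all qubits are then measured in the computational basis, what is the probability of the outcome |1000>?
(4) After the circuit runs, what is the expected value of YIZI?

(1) |0000> carries amplitude -sqrt(2)/4 in the final state.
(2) The amplitude on |0101> is 0.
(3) Outcome |1000> occurs with probability 3/8.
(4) The observable YIZI averages to sqrt(3)/2.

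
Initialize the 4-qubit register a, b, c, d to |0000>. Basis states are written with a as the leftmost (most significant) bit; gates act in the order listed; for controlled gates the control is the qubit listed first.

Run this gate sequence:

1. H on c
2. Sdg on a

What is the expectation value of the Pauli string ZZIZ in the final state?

The observable ZZIZ averages to 1.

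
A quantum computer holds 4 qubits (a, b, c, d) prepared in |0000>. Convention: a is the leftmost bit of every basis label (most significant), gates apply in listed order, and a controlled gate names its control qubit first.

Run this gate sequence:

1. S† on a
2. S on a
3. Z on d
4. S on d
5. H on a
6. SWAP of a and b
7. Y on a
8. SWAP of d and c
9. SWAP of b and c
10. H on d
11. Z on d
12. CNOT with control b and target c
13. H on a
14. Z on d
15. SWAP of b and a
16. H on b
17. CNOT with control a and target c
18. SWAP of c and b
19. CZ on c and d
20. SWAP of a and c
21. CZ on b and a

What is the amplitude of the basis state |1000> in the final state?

The amplitude on |1000> is I/2.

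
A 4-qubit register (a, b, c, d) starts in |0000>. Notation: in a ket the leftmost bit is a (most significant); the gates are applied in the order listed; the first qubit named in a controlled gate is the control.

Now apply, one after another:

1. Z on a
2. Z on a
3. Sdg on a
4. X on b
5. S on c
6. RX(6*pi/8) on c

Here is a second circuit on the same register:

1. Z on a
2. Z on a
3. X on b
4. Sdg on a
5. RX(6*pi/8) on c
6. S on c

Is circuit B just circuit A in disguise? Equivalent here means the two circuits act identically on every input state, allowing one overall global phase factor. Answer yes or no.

No, they are not equivalent — no single phase factor reconciles the two unitaries.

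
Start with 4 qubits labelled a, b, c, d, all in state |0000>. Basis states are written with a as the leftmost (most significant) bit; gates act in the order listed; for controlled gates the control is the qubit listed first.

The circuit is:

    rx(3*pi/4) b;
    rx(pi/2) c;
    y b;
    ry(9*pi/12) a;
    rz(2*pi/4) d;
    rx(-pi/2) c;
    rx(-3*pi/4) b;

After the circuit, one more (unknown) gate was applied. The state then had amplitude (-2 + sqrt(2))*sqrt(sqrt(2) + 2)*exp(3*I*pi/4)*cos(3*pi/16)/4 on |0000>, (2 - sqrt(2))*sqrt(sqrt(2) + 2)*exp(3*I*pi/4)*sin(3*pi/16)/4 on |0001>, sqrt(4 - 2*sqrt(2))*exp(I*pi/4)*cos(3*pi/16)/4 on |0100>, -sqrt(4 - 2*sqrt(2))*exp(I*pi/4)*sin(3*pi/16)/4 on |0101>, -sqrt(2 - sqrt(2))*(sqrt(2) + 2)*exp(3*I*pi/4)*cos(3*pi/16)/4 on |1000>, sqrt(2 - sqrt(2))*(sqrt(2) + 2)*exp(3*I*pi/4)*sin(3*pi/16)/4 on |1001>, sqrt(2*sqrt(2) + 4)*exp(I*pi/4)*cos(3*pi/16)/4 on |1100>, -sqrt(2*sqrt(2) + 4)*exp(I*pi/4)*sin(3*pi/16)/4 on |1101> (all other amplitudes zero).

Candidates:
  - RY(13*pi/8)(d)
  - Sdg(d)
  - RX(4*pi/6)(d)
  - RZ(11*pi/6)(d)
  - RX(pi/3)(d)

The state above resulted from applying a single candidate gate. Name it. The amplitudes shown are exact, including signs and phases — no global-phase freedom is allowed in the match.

The applied gate was RY(13*pi/8)(d).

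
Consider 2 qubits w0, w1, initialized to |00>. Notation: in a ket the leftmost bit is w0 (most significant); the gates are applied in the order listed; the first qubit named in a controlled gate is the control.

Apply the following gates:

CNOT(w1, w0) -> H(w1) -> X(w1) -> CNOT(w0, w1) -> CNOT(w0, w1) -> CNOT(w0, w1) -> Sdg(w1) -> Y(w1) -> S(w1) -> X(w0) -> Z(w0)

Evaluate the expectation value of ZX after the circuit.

The observable ZX averages to -1.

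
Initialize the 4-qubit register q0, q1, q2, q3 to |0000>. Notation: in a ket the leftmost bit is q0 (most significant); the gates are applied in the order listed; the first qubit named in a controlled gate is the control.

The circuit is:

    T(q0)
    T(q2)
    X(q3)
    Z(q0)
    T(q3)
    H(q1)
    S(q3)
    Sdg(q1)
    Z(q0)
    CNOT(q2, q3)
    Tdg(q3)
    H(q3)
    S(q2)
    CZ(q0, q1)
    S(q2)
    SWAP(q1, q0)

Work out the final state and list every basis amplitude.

After the circuit, the state carries amplitude I/2 on |0000>, -I/2 on |0001>, 1/2 on |1000>, -1/2 on |1001>, and 0 on every other basis state.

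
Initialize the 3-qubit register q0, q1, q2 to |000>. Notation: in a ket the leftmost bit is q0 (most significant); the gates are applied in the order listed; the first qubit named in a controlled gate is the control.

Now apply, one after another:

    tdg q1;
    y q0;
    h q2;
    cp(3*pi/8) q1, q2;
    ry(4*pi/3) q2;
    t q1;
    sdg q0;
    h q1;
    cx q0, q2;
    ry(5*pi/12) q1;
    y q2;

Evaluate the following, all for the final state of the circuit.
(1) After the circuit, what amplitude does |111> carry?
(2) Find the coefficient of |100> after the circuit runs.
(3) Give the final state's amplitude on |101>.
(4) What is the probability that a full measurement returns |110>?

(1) The amplitude on |111> is -I*sqrt(6 - 3*sqrt(2))/8 + I*sqrt(2 - sqrt(2))/4 + I*sqrt(sqrt(2) + 2)/8.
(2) The amplitude on |100> is -I*sqrt(sqrt(2) + 2)/8 + I*sqrt(6 - 3*sqrt(2))/8 + I*sqrt(2 - sqrt(2))/4.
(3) The amplitude on |101> is I*(-sqrt(sqrt(2) + 2)/4 + sqrt(2 - sqrt(2))/8 + sqrt(3*sqrt(2) + 6)/8).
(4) Outcome |110> occurs with probability sqrt(3)/8 + 5*sqrt(2)/32 + 3*sqrt(6)/32 + 1/4.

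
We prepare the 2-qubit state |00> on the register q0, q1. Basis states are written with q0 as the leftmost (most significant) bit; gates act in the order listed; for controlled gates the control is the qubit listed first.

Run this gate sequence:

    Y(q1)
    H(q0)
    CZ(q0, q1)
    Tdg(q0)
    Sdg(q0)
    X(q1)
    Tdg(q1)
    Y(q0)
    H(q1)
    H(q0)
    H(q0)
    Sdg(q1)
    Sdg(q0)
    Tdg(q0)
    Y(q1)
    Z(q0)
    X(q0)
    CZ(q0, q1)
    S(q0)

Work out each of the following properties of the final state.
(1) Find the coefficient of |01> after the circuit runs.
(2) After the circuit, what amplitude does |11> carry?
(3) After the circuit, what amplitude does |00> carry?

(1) The amplitude on |01> is -exp(3*I*pi/4)/2.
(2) The amplitude on |11> is exp(I*pi/4)/2.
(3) |00> carries amplitude exp(I*pi/4)/2 in the final state.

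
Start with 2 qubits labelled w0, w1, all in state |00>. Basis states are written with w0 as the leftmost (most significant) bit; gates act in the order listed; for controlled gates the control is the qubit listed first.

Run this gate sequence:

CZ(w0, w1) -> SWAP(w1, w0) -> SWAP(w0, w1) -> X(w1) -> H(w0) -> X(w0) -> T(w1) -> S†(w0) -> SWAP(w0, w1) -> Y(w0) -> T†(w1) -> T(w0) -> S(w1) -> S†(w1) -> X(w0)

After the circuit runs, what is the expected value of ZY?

The expectation value of ZY is sqrt(2)/2.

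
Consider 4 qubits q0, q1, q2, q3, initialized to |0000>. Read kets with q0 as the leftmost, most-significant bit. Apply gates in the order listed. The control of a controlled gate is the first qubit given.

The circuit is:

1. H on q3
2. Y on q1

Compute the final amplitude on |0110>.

The amplitude on |0110> is 0.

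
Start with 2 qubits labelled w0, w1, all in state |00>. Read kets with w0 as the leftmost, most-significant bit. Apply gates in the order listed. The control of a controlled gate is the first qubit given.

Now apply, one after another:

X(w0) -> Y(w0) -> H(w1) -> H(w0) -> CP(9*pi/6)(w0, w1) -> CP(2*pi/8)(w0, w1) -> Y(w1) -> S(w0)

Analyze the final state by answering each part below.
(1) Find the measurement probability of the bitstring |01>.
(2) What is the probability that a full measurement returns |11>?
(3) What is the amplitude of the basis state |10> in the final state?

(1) A full measurement returns |01> with probability 1/4.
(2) The probability of measuring |11> is 1/4.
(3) The amplitude on |10> is -exp(I*pi/4)/2.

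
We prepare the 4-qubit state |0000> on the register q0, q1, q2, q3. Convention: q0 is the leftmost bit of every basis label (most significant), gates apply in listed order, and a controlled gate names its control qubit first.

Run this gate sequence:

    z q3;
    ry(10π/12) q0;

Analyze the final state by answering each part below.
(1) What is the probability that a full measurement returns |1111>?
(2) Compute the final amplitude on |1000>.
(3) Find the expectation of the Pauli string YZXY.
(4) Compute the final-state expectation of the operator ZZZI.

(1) A full measurement returns |1111> with probability 0.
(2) The final state's coefficient on |1000> equals sqrt(2)/4 + sqrt(6)/4.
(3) The expectation value of YZXY is 0.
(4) The observable ZZZI averages to -sqrt(3)/2.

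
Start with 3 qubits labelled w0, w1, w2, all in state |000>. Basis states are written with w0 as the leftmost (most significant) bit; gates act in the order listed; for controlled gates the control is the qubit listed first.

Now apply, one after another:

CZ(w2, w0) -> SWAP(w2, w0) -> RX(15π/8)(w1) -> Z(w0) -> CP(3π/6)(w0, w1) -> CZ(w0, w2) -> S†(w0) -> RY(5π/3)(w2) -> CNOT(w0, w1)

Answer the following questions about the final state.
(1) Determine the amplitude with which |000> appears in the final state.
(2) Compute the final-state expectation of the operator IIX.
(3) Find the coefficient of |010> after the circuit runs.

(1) The final state's coefficient on |000> equals sqrt(3)*cos(pi/16)/2.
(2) The expectation value of IIX is -sqrt(3)/2.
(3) The final state's coefficient on |010> equals sqrt(3)*I*sin(pi/16)/2.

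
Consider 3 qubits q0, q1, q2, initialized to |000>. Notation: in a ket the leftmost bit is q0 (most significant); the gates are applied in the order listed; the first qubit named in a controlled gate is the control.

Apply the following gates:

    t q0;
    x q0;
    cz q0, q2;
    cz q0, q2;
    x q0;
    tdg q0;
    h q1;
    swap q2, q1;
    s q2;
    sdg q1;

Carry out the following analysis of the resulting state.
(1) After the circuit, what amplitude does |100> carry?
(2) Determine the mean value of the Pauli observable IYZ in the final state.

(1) The final state's coefficient on |100> equals 0. Key observation: the block from step 1 through step 6 cancels to the identity and can be dropped.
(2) The expectation value of IYZ is 0.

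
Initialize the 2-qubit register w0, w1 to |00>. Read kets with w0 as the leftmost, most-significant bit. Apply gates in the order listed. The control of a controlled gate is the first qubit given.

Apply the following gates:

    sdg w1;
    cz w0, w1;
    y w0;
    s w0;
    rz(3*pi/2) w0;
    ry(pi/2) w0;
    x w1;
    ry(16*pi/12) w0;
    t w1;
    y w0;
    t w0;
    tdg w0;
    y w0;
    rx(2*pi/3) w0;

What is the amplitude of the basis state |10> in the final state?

The final state's coefficient on |10> equals 0. Key observation: gates 10-13 undo each other exactly, leaving only the rest of the circuit to track.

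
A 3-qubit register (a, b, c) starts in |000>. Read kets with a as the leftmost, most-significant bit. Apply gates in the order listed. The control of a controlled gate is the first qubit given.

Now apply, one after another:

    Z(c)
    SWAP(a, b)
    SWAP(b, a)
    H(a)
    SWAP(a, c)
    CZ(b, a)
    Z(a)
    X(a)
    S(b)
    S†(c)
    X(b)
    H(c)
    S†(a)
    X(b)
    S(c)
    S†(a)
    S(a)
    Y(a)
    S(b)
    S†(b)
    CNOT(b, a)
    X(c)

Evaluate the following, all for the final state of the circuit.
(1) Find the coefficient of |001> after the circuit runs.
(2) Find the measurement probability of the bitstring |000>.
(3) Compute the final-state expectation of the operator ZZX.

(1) The amplitude on |001> is -1/2 + I/2.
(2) The probability of measuring |000> is 1/2.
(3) The expectation value of ZZX is -1.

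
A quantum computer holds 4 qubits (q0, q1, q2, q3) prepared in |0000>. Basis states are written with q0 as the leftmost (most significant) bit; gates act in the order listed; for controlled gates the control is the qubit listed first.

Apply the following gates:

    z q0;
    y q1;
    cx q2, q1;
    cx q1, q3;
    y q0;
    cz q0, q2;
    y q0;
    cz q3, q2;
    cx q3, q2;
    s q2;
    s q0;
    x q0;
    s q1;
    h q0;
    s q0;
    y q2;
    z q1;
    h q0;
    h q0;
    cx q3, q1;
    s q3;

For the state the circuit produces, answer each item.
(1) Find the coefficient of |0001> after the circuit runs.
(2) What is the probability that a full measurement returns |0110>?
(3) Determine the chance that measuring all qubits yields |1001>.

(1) |0001> carries amplitude sqrt(2)*I/2 in the final state.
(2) The probability of measuring |0110> is 0.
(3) The probability of measuring |1001> is 1/2.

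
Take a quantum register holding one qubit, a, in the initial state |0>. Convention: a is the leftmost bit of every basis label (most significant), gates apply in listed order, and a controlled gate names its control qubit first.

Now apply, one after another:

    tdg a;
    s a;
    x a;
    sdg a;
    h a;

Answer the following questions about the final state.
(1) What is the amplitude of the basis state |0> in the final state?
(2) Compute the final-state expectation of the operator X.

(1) The final state's coefficient on |0> equals -sqrt(2)*I/2.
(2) The observable X averages to -1.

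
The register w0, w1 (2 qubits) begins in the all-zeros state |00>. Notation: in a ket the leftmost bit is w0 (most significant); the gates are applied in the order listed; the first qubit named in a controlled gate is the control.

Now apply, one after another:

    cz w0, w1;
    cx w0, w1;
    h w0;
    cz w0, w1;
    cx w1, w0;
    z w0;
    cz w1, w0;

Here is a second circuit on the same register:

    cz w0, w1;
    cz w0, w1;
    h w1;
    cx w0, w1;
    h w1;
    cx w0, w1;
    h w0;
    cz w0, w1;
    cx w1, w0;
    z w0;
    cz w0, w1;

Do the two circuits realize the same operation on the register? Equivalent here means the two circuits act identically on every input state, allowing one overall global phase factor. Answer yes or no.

Yes, they are equivalent — the unitaries differ by at most a global phase.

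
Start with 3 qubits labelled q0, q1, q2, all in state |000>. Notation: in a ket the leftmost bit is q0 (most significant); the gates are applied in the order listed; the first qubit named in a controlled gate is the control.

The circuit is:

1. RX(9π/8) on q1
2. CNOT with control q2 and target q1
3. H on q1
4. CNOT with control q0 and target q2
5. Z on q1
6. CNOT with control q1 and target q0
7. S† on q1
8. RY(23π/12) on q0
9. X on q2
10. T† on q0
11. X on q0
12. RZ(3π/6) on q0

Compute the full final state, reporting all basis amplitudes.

The resulting statevector has amplitude 0 on |000>, -sqrt(2)*sqrt(sqrt(2)/4 + 1/2)*sin(7*pi/16)/4 + sqrt(6)*sqrt(1/2 - sqrt(2)/4)*sin(7*pi/16)/4 - sqrt(6)*I*sqrt(1/2 - sqrt(2)/4)*cos(7*pi/16)/4 + sqrt(2)*I*sqrt(sqrt(2)/4 + 1/2)*cos(7*pi/16)/4 on |001>, 0 on |010>, sqrt(2)*sqrt(1/2 - sqrt(2)/4)*cos(7*pi/16)/4 + sqrt(6)*sqrt(sqrt(2)/4 + 1/2)*cos(7*pi/16)/4 - sqrt(6)*I*sqrt(sqrt(2)/4 + 1/2)*sin(7*pi/16)/4 - sqrt(2)*I*sqrt(1/2 - sqrt(2)/4)*sin(7*pi/16)/4 on |011>, 0 on |100>, sqrt(2)*sqrt(1/2 - sqrt(2)/4)*exp(I*pi/4)*cos(7*pi/16)/4 + sqrt(6)*sqrt(sqrt(2)/4 + 1/2)*exp(I*pi/4)*cos(7*pi/16)/4 + sqrt(2)*I*sqrt(1/2 - sqrt(2)/4)*exp(I*pi/4)*sin(7*pi/16)/4 + sqrt(6)*I*sqrt(sqrt(2)/4 + 1/2)*exp(I*pi/4)*sin(7*pi/16)/4 on |101>, 0 on |110>, -sqrt(6)*sqrt(1/2 - sqrt(2)/4)*exp(I*pi/4)*sin(7*pi/16)/4 - sqrt(6)*I*sqrt(1/2 - sqrt(2)/4)*exp(I*pi/4)*cos(7*pi/16)/4 + sqrt(2)*I*sqrt(sqrt(2)/4 + 1/2)*exp(I*pi/4)*cos(7*pi/16)/4 + sqrt(2)*sqrt(sqrt(2)/4 + 1/2)*exp(I*pi/4)*sin(7*pi/16)/4 on |111>.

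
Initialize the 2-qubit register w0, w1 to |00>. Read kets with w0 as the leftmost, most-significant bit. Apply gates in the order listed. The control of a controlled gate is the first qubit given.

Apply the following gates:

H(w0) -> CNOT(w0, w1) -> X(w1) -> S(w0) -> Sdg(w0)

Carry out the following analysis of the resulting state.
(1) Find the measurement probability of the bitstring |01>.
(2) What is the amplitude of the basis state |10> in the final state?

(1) A full measurement returns |01> with probability 1/2.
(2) The amplitude on |10> is sqrt(2)/2.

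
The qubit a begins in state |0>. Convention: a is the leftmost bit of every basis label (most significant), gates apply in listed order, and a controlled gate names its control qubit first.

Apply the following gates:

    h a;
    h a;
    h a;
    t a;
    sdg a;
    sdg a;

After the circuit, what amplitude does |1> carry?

The amplitude on |1> is -sqrt(2)*exp(I*pi/4)/2.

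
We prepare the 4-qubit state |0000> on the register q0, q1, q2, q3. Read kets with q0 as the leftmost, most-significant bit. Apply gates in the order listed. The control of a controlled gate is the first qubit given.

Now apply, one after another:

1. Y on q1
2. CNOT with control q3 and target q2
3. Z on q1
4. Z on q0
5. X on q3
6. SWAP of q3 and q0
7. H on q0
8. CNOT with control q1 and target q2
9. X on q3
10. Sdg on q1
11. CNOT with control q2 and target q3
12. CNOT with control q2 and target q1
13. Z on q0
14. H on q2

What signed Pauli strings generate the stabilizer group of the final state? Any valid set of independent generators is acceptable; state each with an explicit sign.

One valid set of independent stabilizer generators is +XIII, -IIXI, +IZII, +IIIZ (any independent generating set of the same group is equally correct).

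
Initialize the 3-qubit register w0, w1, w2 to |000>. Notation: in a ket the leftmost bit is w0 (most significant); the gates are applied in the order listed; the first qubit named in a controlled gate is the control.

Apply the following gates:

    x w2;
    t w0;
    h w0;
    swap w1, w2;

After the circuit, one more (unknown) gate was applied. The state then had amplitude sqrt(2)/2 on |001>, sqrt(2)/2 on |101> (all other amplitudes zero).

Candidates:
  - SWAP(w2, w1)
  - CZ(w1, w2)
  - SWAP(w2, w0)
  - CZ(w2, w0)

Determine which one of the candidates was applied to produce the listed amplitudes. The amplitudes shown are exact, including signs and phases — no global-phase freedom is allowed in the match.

The applied gate was SWAP(w2, w1).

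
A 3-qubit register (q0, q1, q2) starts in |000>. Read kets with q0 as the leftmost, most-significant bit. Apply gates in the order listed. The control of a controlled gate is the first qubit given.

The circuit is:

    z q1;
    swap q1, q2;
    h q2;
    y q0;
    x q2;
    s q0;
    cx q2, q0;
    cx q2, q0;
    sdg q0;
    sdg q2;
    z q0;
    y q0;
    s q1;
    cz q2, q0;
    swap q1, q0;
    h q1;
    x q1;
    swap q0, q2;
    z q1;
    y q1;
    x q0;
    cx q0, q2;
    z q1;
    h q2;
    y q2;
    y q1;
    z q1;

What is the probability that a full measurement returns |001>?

The probability of measuring |001> is 1/8. Key observation: the block from step 6 through step 9 cancels to the identity and can be dropped.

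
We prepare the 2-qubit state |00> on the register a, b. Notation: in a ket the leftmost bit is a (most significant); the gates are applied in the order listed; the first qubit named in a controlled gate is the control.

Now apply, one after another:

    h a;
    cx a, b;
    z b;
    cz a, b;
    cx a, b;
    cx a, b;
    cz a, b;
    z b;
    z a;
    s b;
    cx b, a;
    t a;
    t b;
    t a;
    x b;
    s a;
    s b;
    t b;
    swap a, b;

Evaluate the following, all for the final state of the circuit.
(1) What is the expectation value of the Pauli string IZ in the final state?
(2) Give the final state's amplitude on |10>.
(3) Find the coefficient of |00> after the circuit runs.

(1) The expectation value of IZ is 1. Key observation: gates 4-7 undo each other exactly, leaving only the rest of the circuit to track.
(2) The final state's coefficient on |10> equals sqrt(2)*exp(3*I*pi/4)/2.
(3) |00> carries amplitude -sqrt(2)*exp(3*I*pi/4)/2 in the final state.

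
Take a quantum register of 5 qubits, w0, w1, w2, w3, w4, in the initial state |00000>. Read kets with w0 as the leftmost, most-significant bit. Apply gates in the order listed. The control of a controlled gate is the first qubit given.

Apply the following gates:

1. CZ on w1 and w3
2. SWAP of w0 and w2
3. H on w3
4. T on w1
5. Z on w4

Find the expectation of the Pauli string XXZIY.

In the final state, XXZIY has expectation 0.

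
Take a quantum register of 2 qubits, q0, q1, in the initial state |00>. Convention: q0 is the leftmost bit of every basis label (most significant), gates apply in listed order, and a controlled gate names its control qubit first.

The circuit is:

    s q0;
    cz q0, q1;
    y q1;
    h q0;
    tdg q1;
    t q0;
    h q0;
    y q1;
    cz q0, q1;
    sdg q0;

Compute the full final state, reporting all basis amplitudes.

The resulting statevector has amplitude 1/2 - exp(3*I*pi/4)/2 on |00>, 0 on |01>, -exp(I*pi/4)/2 + I/2 on |10>, 0 on |11>.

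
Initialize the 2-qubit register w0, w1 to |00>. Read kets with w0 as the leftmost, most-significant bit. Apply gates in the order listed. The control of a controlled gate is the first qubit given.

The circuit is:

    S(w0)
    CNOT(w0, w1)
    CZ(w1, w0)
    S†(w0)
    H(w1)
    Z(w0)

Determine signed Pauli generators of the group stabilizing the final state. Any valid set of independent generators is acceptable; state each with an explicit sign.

One valid set of independent stabilizer generators is +IX, +ZI (any independent generating set of the same group is equally correct).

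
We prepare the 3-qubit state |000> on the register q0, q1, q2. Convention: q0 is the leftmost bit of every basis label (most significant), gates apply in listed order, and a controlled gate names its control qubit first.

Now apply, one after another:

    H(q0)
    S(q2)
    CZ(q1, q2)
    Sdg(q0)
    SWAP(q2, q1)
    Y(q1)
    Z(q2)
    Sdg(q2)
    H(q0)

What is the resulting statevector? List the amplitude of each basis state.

The resulting statevector has amplitude 1/2 + I/2 on |010>, -1/2 + I/2 on |110>, and 0 on every other basis state.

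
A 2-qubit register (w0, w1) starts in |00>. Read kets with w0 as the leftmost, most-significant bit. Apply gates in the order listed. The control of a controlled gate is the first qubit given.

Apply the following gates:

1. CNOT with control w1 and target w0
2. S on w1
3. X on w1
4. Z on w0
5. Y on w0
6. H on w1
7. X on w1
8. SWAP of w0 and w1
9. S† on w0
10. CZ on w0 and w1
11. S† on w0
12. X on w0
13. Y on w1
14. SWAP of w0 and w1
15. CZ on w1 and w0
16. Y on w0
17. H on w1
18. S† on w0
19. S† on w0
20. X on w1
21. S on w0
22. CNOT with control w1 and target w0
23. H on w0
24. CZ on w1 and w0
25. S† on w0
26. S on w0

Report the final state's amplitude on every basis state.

After the circuit, the state carries amplitude sqrt(2)/2 on |00>, 0 on |01>, -sqrt(2)/2 on |10>, 0 on |11>.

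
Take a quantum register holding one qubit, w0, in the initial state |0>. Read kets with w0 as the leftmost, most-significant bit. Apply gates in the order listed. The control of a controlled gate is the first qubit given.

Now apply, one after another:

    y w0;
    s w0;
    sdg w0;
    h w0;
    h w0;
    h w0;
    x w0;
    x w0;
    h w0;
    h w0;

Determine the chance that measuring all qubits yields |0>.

Outcome |0> occurs with probability 1/2. Key observation: steps 5-10 multiply out to the identity, so the circuit reduces to the remaining gates.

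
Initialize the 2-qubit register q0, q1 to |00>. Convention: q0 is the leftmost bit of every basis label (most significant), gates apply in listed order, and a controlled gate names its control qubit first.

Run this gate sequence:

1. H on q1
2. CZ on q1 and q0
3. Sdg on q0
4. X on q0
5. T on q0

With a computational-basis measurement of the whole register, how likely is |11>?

The probability of measuring |11> is 1/2.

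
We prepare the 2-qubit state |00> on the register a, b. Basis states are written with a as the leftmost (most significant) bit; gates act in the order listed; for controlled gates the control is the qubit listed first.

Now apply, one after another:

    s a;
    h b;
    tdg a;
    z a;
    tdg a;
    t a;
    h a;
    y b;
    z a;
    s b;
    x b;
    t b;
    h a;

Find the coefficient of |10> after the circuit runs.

|10> carries amplitude -sqrt(2)/2 in the final state.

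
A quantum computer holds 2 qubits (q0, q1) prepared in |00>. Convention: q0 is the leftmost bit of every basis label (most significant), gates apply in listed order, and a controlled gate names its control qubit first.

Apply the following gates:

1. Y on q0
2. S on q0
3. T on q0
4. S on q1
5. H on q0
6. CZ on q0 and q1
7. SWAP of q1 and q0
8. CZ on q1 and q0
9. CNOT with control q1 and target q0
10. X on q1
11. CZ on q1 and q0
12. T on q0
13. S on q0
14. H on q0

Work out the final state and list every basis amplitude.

The final amplitudes are -1/2 on |00>, -exp(I*pi/4)/2 on |01>, 1/2 on |10>, -exp(I*pi/4)/2 on |11>.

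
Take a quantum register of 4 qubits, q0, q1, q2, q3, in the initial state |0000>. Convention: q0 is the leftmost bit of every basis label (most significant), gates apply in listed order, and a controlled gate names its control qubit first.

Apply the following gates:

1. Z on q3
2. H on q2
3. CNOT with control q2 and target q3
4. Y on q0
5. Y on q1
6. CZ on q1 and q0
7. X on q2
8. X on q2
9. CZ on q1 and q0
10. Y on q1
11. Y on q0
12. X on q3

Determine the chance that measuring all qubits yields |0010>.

The probability of measuring |0010> is 1/2. Key observation: gates 4-11 undo each other exactly, leaving only the rest of the circuit to track.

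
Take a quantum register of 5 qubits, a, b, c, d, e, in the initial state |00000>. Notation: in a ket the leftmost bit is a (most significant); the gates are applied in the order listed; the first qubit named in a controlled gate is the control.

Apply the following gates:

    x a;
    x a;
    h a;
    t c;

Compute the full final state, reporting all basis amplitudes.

The final amplitudes are sqrt(2)/2 on |00000>, sqrt(2)/2 on |10000>, and 0 on every other basis state.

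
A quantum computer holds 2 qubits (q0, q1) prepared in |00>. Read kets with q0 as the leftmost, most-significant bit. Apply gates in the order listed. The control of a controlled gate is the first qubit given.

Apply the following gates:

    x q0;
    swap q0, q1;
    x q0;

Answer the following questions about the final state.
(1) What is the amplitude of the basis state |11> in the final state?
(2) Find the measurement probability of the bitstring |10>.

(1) |11> carries amplitude 1 in the final state.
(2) Outcome |10> occurs with probability 0.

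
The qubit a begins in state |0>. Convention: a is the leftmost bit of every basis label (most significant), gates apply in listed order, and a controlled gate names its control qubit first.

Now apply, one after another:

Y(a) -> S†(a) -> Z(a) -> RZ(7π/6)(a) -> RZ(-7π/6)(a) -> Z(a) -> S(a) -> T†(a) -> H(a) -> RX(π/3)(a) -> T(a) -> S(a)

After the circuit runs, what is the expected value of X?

The expectation value of X is sqrt(2)/2.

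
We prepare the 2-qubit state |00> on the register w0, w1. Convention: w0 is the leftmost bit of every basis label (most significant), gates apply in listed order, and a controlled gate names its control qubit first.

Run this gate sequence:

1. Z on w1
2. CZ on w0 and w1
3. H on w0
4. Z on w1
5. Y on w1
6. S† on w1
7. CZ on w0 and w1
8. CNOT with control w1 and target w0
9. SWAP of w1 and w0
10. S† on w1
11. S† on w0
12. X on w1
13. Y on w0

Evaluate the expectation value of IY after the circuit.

The observable IY averages to -1.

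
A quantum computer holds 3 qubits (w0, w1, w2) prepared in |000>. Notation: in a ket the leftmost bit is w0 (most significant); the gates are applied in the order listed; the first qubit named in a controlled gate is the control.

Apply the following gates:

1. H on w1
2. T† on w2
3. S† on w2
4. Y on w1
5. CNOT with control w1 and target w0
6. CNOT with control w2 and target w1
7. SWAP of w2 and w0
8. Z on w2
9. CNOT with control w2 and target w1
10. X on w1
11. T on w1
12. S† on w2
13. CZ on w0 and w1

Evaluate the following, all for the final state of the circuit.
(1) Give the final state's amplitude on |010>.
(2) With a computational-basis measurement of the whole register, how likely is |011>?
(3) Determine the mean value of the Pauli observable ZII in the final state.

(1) The amplitude on |010> is -sqrt(2)*exp(3*I*pi/4)/2.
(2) A full measurement returns |011> with probability 1/2.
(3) The observable ZII averages to 1.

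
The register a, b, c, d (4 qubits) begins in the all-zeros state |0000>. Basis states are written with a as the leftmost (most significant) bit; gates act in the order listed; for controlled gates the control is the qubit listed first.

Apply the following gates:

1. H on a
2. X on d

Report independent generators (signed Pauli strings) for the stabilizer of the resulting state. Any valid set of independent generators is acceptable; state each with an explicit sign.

The final state is stabilized by the group generated by +XIII, +IZII, +IIZI, -IIIZ; other independent generating sets are equally valid.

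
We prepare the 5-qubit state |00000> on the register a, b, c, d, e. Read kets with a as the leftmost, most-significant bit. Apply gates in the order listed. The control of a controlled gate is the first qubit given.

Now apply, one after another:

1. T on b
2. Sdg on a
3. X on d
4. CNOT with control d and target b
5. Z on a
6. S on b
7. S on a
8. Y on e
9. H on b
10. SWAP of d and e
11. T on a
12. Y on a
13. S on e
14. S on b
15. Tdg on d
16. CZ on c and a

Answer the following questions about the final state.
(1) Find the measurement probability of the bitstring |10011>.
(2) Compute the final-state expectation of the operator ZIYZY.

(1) The probability of measuring |10011> is 1/2.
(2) In the final state, ZIYZY has expectation 0.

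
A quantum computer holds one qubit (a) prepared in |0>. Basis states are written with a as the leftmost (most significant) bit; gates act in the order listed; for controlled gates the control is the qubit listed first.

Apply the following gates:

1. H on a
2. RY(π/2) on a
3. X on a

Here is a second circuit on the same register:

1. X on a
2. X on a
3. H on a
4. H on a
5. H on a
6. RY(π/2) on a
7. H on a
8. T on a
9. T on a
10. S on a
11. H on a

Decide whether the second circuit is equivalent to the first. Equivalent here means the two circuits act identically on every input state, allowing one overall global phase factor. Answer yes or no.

Yes, they are equivalent — the unitaries differ by at most a global phase.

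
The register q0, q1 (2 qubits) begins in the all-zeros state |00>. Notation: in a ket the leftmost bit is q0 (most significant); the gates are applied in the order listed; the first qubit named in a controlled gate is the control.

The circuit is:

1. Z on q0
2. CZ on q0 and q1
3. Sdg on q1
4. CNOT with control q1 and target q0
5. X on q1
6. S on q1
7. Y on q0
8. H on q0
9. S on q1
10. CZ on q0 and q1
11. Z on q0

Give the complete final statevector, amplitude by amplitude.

The resulting statevector has amplitude 0 on |00>, -sqrt(2)*I/2 on |01>, 0 on |10>, sqrt(2)*I/2 on |11>.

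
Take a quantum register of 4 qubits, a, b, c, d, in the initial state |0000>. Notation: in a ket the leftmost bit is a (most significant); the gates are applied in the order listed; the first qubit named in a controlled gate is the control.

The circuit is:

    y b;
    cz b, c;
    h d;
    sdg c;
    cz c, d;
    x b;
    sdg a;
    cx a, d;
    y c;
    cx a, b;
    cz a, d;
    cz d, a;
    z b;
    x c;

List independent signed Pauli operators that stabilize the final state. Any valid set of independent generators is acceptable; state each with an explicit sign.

The stabilizer group can be generated by +IIIX, +ZIII, +IZII, +IIZI, among other valid generating sets.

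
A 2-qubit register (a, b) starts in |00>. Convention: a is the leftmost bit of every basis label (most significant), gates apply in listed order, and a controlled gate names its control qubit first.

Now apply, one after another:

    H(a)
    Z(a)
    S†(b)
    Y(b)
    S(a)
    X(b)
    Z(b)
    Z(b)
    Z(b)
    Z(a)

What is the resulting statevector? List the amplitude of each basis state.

The final amplitudes are sqrt(2)*I/2 on |00>, 0 on |01>, -sqrt(2)/2 on |10>, 0 on |11>.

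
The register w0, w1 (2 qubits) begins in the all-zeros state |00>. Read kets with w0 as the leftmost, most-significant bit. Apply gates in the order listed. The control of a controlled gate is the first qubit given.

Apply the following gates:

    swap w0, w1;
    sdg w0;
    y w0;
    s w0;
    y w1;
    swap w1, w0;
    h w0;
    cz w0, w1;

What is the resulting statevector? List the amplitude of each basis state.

The final amplitudes are 0 on |00>, -sqrt(2)*I/2 on |01>, 0 on |10>, -sqrt(2)*I/2 on |11>.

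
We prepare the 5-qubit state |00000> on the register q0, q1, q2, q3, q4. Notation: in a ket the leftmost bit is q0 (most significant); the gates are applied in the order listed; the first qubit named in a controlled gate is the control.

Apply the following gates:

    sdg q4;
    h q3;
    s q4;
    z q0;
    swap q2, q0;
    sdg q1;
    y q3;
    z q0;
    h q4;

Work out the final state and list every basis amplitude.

The resulting statevector has amplitude -I/2 on |00000>, -I/2 on |00001>, I/2 on |00010>, I/2 on |00011>, and 0 on every other basis state.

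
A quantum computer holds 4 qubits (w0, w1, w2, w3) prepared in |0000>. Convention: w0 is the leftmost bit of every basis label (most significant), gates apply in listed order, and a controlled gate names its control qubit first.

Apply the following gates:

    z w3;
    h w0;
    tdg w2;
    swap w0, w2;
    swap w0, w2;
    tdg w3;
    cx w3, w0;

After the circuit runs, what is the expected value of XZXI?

In the final state, XZXI has expectation 0.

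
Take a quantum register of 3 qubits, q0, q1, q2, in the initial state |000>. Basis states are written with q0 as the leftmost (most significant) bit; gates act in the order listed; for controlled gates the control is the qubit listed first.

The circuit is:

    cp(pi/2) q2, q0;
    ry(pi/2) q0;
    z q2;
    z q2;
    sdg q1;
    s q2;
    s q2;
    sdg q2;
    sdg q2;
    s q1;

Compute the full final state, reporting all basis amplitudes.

The final amplitudes are sqrt(2)/2 on |000>, sqrt(2)/2 on |100>, and 0 on every other basis state. Key observation: steps 5-10 multiply out to the identity, so the circuit reduces to the remaining gates.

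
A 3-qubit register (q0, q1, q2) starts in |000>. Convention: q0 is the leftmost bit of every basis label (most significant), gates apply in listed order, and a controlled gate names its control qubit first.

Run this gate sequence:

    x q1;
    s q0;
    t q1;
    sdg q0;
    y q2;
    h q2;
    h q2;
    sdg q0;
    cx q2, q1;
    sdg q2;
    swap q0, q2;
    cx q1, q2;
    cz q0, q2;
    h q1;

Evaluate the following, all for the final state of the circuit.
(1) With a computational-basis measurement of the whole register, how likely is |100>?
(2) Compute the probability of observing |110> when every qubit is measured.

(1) Outcome |100> occurs with probability 1/2.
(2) A full measurement returns |110> with probability 1/2.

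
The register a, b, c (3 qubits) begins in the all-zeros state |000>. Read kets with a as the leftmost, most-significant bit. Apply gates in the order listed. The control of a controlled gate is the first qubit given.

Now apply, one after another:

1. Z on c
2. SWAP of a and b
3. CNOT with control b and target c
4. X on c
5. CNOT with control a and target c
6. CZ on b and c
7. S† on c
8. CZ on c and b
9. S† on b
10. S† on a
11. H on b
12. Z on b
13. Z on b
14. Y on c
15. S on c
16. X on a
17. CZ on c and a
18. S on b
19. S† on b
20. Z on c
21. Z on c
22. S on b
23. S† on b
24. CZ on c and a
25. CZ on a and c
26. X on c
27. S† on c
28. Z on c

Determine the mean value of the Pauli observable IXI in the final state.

In the final state, IXI has expectation 1.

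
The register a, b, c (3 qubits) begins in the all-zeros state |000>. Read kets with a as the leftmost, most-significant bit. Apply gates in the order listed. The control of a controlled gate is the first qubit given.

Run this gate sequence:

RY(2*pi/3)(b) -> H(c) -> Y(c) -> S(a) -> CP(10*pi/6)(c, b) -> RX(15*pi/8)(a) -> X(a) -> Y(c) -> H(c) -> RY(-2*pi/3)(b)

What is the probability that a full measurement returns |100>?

A full measurement returns |100> with probability 49*sqrt(sqrt(2) + 2)/256 + 49/128.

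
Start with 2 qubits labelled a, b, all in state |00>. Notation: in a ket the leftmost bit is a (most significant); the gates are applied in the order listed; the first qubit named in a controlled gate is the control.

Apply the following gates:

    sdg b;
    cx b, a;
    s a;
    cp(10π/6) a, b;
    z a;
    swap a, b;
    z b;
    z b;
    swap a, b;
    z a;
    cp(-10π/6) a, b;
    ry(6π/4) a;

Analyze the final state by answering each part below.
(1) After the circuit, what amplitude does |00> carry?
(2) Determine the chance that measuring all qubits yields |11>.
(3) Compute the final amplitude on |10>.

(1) The final state's coefficient on |00> equals -sqrt(2)/2. Key observation: steps 4-11 multiply out to the identity, so the circuit reduces to the remaining gates.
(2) Outcome |11> occurs with probability 0.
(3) The amplitude on |10> is sqrt(2)/2.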